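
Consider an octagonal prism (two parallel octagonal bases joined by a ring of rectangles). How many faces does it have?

10

A prism on an n-gon has two n-gon bases and n rectangular sides: V = 2·8 = 16, E = 3·8 = 24, F = 8 + 2 = 10.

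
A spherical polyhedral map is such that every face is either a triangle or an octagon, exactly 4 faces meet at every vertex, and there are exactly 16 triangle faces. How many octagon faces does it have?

2

Let x be the number of octagons; then F = 16 + x.
Edge–face incidences: 2E = 3·16 + 8·x = 48 + 8x.
Every vertex has degree 4, so 4V = 2E.
Euler: V − E + F = 2 ⇒ (2E)/4 − E + (16 + x) = 2.
Multiply by 8: 2·(2E) − 4·(2E) + 8·(16 + x) = 16, i.e. 128 + 8x − 2·(48 + 8x) = 16.
Collecting terms: −8x + 32 = 16, so −8x = −16, so x = 2.
Then 2E = 48 + 8·2 = 64, so E = 32, V = 2E/4 = 16, F = 16 + 2 = 18.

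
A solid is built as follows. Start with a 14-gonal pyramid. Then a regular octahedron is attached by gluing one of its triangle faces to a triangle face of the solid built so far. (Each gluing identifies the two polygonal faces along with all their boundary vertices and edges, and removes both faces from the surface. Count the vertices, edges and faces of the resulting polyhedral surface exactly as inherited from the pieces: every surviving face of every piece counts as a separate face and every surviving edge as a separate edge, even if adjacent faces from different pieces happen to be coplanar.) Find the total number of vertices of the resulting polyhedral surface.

18

A 14-gonal pyramid: V=15, E=28, F=15.
Attach a regular octahedron (V=6, E=12, F=8) along a 3-gon: merge 3 vertices and 3 edges, delete both glued faces → V=18, E=37, F=21.
Check: V − E + F = 18 − 37 + 21 = 2.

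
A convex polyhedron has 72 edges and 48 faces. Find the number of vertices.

Here V − E + F = 2.
V = 2 + E − F = 2 + 72 − 48 = 26.

26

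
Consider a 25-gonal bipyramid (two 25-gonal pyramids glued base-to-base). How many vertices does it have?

A bipyramid over an n-gon has 2n triangular faces and n + 2 vertices: V = 25 + 2 = 27, E = 3·25 = 75, F = 2·25 = 50.
Check: V − E + F = 27 − 75 + 50 = 2.

27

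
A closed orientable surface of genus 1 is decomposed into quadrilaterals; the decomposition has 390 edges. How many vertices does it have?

195

χ = 2 − 2·1 = 0, and every face is a square so 4F = 2E.
F = 2E/4 = 195. Then V = 0 + E − F = 0 + 390 − 195 = 195.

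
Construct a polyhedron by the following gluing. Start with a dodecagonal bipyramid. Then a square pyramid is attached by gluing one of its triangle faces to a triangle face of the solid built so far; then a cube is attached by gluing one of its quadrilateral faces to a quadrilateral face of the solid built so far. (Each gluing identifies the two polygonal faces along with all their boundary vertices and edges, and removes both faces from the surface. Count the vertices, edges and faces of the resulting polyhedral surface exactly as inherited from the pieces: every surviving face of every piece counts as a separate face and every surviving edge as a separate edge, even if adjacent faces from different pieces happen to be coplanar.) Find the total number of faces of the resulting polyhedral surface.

31

A dodecagonal bipyramid: V=14, E=36, F=24.
Attach a square pyramid (V=5, E=8, F=5) along a 3-gon: merge 3 vertices and 3 edges, delete both glued faces → V=16, E=41, F=27.
Attach a cube (V=8, E=12, F=6) along a 4-gon: merge 4 vertices and 4 edges, delete both glued faces → V=20, E=49, F=31.
Check: V − E + F = 20 − 49 + 31 = 2.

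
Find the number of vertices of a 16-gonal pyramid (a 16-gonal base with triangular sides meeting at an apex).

A pyramid on an n-gon base has one n-gon and n triangles: V = 16 + 1 = 17, E = 2·16 = 32, F = 16 + 1 = 17.
Check: V − E + F = 17 − 32 + 17 = 2.

17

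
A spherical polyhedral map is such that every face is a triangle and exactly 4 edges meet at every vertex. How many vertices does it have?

6

Each face has 3 edges and each edge borders two faces, so 2E = 3F.
Each vertex has degree 4, so 4V = 2E and hence V = 3F/4.
Euler: V − E + F = 2 ⇒ (3F/4) − (3F/2) + F = 2.
Multiply by 8: (6 − 12 + 8)F = 16, i.e. 2F = 16.
So F = 8, E = 3·8/2 = 12, V = 3·8/4 = 6.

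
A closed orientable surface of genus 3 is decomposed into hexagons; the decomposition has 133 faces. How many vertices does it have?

262

χ = 2 − 2·3 = -4, and every face is a hexagon so 6F = 2E.
E = 6·133/2 = 399. Then V = -4 + E − F = -4 + 399 − 133 = 262.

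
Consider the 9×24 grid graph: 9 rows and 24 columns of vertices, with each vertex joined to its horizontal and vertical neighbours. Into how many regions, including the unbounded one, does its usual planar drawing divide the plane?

185

The grid has V = 9·24 = 216 vertices and E = 9·23 + 24·8 = 399 edges.
F = 2 − V + E = 2 − 216 + 399 = 185.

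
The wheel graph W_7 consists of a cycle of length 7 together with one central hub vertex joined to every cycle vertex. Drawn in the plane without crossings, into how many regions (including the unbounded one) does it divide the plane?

W_7 has V = 7 + 1 = 8 vertices and E = 2·7 = 14 edges.
By Euler's formula F = 2 − V + E = 2 − 8 + 14 = 8.

8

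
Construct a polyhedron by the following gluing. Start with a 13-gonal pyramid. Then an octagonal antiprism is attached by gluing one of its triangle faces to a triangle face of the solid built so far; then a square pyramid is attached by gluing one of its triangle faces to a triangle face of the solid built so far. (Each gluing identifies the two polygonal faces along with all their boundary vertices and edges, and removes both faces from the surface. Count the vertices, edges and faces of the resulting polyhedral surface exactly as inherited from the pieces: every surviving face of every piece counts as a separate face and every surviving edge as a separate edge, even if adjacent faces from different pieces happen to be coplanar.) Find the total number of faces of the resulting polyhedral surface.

33

A 13-gonal pyramid: V=14, E=26, F=14.
Attach an octagonal antiprism (V=16, E=32, F=18) along a 3-gon: merge 3 vertices and 3 edges, delete both glued faces → V=27, E=55, F=30.
Attach a square pyramid (V=5, E=8, F=5) along a 3-gon: merge 3 vertices and 3 edges, delete both glued faces → V=29, E=60, F=33.
Check: V − E + F = 29 − 60 + 33 = 2.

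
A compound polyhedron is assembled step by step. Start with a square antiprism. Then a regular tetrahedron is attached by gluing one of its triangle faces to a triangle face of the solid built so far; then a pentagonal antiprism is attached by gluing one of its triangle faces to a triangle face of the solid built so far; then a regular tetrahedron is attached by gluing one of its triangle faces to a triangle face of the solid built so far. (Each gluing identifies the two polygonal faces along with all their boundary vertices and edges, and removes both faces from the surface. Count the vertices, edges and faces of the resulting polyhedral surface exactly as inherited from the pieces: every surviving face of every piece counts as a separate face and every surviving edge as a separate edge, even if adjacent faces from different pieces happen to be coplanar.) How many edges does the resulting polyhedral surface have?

39

A square antiprism: V=8, E=16, F=10.
Attach a regular tetrahedron (V=4, E=6, F=4) along a 3-gon: merge 3 vertices and 3 edges, delete both glued faces → V=9, E=19, F=12.
Attach a pentagonal antiprism (V=10, E=20, F=12) along a 3-gon: merge 3 vertices and 3 edges, delete both glued faces → V=16, E=36, F=22.
Attach a regular tetrahedron (V=4, E=6, F=4) along a 3-gon: merge 3 vertices and 3 edges, delete both glued faces → V=17, E=39, F=24.
Check: V − E + F = 17 − 39 + 24 = 2.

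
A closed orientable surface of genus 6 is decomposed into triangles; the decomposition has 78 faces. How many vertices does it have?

χ = 2 − 2·6 = -10, and every face is a triangle so 3F = 2E.
E = 3·78/2 = 117. Then V = -10 + E − F = -10 + 117 − 78 = 29.

29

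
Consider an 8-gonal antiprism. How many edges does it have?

32

An antiprism on an n-gon has two n-gon caps and 2n triangles: V = 2·8 = 16, E = 4·8 = 32, F = 2·8 + 2 = 18.
Check: V − E + F = 16 − 32 + 18 = 2.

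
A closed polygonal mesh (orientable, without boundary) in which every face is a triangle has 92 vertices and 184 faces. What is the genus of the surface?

1

Every face is a triangle, so 2E = 3·184 = 552, giving E = 276.
χ = V − E + F = 92 − 276 + 184 = 0.
For a closed orientable surface χ = 2 − 2g, so g = (2 − (0))/2 = 1.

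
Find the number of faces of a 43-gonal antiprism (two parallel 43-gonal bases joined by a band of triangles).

An antiprism on an n-gon has two n-gon caps and 2n triangles: V = 2·43 = 86, E = 4·43 = 172, F = 2·43 + 2 = 88.

88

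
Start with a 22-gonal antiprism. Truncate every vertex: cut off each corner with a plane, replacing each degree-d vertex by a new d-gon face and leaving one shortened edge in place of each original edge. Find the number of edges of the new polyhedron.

264

The base solid has V = 44, E = 88, F = 46.
Truncation replaces each original edge-end by a new vertex, so V′ = 2E = 176.
Each original edge survives, and each old vertex of degree d contributes d new edges; summing degrees gives Σd = 2E, so E′ = E + 2E = 3E = 264.
Each original face survives and each original vertex becomes one new face: F′ = F + V = 90.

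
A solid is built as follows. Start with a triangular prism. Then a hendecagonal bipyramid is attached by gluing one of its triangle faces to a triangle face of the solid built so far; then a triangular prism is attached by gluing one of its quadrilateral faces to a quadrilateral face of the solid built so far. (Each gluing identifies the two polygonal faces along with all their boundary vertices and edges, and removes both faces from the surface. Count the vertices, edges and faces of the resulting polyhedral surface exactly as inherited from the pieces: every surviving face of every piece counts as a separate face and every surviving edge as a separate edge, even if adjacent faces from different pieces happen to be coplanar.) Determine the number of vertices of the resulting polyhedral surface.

A triangular prism: V=6, E=9, F=5.
Attach a hendecagonal bipyramid (V=13, E=33, F=22) along a 3-gon: merge 3 vertices and 3 edges, delete both glued faces → V=16, E=39, F=25.
Attach a triangular prism (V=6, E=9, F=5) along a 4-gon: merge 4 vertices and 4 edges, delete both glued faces → V=18, E=44, F=28.
Check: V − E + F = 18 − 44 + 28 = 2.

18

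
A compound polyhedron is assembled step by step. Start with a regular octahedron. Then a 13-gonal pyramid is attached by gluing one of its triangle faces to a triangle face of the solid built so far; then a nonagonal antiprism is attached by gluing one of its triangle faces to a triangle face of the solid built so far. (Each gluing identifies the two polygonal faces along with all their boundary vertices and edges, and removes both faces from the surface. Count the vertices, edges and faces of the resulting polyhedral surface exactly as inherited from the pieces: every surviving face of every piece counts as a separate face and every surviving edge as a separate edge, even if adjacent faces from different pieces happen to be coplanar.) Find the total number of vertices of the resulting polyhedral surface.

32

A regular octahedron: V=6, E=12, F=8.
Attach a 13-gonal pyramid (V=14, E=26, F=14) along a 3-gon: merge 3 vertices and 3 edges, delete both glued faces → V=17, E=35, F=20.
Attach a nonagonal antiprism (V=18, E=36, F=20) along a 3-gon: merge 3 vertices and 3 edges, delete both glued faces → V=32, E=68, F=38.
Check: V − E + F = 32 − 68 + 38 = 2.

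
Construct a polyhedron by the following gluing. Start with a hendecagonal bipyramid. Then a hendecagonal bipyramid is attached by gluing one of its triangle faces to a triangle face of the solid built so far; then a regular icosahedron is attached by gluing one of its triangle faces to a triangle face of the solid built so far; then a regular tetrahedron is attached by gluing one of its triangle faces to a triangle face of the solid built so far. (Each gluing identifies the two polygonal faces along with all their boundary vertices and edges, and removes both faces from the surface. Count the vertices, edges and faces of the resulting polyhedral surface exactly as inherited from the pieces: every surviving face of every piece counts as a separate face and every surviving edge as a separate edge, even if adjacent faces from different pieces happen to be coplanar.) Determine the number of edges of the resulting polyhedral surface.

A hendecagonal bipyramid: V=13, E=33, F=22.
Attach a hendecagonal bipyramid (V=13, E=33, F=22) along a 3-gon: merge 3 vertices and 3 edges, delete both glued faces → V=23, E=63, F=42.
Attach a regular icosahedron (V=12, E=30, F=20) along a 3-gon: merge 3 vertices and 3 edges, delete both glued faces → V=32, E=90, F=60.
Attach a regular tetrahedron (V=4, E=6, F=4) along a 3-gon: merge 3 vertices and 3 edges, delete both glued faces → V=33, E=93, F=62.
Check: V − E + F = 33 − 93 + 62 = 2.

93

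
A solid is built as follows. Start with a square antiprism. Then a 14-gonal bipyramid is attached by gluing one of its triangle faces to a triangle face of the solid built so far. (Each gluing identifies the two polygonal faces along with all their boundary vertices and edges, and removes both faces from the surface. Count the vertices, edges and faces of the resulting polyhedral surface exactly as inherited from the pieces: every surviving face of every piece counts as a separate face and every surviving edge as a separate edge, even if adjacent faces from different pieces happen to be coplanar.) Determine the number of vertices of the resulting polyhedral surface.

A square antiprism: V=8, E=16, F=10.
Attach a 14-gonal bipyramid (V=16, E=42, F=28) along a 3-gon: merge 3 vertices and 3 edges, delete both glued faces → V=21, E=55, F=36.
Check: V − E + F = 21 − 55 + 36 = 2.

21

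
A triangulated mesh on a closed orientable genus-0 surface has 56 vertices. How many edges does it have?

χ = 2 − 2·0 = 2, and every face is a triangle so 3F = 2E.
V − E + F = 2 with E = 3F/2 gives 56 − (3/2 − 1)·F = 2, so F = 108 and E = 162.

162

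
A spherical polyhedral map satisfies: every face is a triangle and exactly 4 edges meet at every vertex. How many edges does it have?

Each face has 3 edges and each edge borders two faces, so 2E = 3F.
Each vertex has degree 4, so 4V = 2E and hence V = 3F/4.
Euler: V − E + F = 2 ⇒ (3F/4) − (3F/2) + F = 2.
Multiply by 8: (6 − 12 + 8)F = 16, i.e. 2F = 16.
So F = 8, E = 3·8/2 = 12, V = 3·8/4 = 6.

12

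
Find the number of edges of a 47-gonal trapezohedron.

188

The n-trapezohedron (dual of the n-antiprism) has V = 2·47 + 2 = 96, E = 4·47 = 188, F = 2·47 = 94.
Check: V − E + F = 96 − 188 + 94 = 2.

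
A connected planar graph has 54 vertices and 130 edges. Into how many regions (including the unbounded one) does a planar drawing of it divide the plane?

78

Euler's formula for a connected plane graph: V − E + F = 2, so F = 2 − 54 + 130 = 78.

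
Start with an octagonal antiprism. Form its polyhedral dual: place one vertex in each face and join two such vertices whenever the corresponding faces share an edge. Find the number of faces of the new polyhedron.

16

The base solid has V = 16, E = 32, F = 18.
The dual swaps V and F and preserves E: V′ = F = 18, E′ = E = 32, F′ = V = 16.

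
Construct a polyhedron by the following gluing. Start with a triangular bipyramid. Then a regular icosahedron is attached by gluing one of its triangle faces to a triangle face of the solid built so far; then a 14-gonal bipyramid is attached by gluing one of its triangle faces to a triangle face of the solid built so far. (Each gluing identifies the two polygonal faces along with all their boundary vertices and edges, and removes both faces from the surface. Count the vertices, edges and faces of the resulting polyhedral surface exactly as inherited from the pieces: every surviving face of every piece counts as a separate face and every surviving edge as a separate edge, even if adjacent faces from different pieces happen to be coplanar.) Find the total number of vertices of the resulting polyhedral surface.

27

A triangular bipyramid: V=5, E=9, F=6.
Attach a regular icosahedron (V=12, E=30, F=20) along a 3-gon: merge 3 vertices and 3 edges, delete both glued faces → V=14, E=36, F=24.
Attach a 14-gonal bipyramid (V=16, E=42, F=28) along a 3-gon: merge 3 vertices and 3 edges, delete both glued faces → V=27, E=75, F=50.
Check: V − E + F = 27 − 75 + 50 = 2.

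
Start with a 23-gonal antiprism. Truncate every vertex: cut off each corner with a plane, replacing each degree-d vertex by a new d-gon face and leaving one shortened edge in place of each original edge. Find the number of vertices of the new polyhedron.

The base solid has V = 46, E = 92, F = 48.
Truncation replaces each original edge-end by a new vertex, so V′ = 2E = 184.
Each original edge survives, and each old vertex of degree d contributes d new edges; summing degrees gives Σd = 2E, so E′ = E + 2E = 3E = 276.
Each original face survives and each original vertex becomes one new face: F′ = F + V = 94.

184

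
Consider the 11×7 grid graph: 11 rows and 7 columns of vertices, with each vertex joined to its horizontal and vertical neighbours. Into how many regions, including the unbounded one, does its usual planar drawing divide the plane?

61

The grid has V = 11·7 = 77 vertices and E = 11·6 + 7·10 = 136 edges.
F = 2 − V + E = 2 − 77 + 136 = 61.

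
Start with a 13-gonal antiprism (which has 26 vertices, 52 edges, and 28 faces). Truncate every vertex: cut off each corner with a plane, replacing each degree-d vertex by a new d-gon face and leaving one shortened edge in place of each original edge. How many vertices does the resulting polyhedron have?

104

Truncation replaces each original edge-end by a new vertex, so V′ = 2E = 104.
Each original edge survives, and each old vertex of degree d contributes d new edges; summing degrees gives Σd = 2E, so E′ = E + 2E = 3E = 156.
Each original face survives and each original vertex becomes one new face: F′ = F + V = 54.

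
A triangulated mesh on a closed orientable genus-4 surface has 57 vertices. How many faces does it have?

χ = 2 − 2·4 = -6, and every face is a triangle so 3F = 2E.
V − E + F = -6 with E = 3F/2 gives 57 − (3/2 − 1)·F = -6, so F = 126 and E = 189.

126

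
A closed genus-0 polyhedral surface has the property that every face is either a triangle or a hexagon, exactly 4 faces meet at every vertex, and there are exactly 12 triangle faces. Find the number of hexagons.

Let x be the number of hexagons; then F = 12 + x.
Edge–face incidences: 2E = 3·12 + 6·x = 36 + 6x.
Every vertex has degree 4, so 4V = 2E.
Euler: V − E + F = 2 ⇒ (2E)/4 − E + (12 + x) = 2.
Multiply by 8: 2·(2E) − 4·(2E) + 8·(12 + x) = 16, i.e. 96 + 8x − 2·(36 + 6x) = 16.
Collecting terms: −4x + 24 = 16, so −4x = −8, so x = 2.
Then 2E = 36 + 6·2 = 48, so E = 24, V = 2E/4 = 12, F = 12 + 2 = 14.

2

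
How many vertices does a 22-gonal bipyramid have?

A bipyramid over an n-gon has 2n triangular faces and n + 2 vertices: V = 22 + 2 = 24, E = 3·22 = 66, F = 2·22 = 44.

24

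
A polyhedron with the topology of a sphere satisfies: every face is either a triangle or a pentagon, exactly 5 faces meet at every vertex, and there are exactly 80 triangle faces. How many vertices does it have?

60

Let x be the number of pentagons; then F = 80 + x.
Edge–face incidences: 2E = 3·80 + 5·x = 240 + 5x.
Every vertex has degree 5, so 5V = 2E.
Euler: V − E + F = 2 ⇒ (2E)/5 − E + (80 + x) = 2.
Multiply by 10: 2·(2E) − 5·(2E) + 10·(80 + x) = 20, i.e. 800 + 10x − 3·(240 + 5x) = 20.
Collecting terms: −5x + 80 = 20, so −5x = −60, so x = 12.
Then 2E = 240 + 5·12 = 300, so E = 150, V = 2E/5 = 60, F = 80 + 12 = 92.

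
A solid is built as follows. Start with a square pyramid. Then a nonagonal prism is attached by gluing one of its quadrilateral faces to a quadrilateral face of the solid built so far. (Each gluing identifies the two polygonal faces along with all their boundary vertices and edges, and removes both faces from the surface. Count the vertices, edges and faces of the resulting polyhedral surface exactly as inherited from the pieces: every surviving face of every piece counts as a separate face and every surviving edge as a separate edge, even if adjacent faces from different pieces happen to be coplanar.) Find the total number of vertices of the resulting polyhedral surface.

A square pyramid: V=5, E=8, F=5.
Attach a nonagonal prism (V=18, E=27, F=11) along a 4-gon: merge 4 vertices and 4 edges, delete both glued faces → V=19, E=31, F=14.
Check: V − E + F = 19 − 31 + 14 = 2.

19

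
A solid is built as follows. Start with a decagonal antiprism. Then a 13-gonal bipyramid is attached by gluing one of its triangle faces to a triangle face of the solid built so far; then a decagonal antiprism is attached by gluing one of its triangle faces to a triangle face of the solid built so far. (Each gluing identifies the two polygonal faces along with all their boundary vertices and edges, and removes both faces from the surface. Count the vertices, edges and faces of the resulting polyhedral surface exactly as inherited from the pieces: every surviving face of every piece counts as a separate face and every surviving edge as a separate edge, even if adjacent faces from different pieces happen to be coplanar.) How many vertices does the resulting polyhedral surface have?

A decagonal antiprism: V=20, E=40, F=22.
Attach a 13-gonal bipyramid (V=15, E=39, F=26) along a 3-gon: merge 3 vertices and 3 edges, delete both glued faces → V=32, E=76, F=46.
Attach a decagonal antiprism (V=20, E=40, F=22) along a 3-gon: merge 3 vertices and 3 edges, delete both glued faces → V=49, E=113, F=66.
Check: V − E + F = 49 − 113 + 66 = 2.

49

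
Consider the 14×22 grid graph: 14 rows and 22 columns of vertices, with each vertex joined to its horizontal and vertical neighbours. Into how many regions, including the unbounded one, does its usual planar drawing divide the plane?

274

The grid has V = 14·22 = 308 vertices and E = 14·21 + 22·13 = 580 edges.
F = 2 − V + E = 2 − 308 + 580 = 274.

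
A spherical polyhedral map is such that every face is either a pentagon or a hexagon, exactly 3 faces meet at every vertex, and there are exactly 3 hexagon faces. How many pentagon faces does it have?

Let x be the number of pentagons; then F = 3 + x.
Edge–face incidences: 2E = 6·3 + 5·x = 18 + 5x.
Every vertex has degree 3, so 3V = 2E.
Euler: V − E + F = 2 ⇒ (2E)/3 − E + (3 + x) = 2.
Multiply by 6: 2·(2E) − 3·(2E) + 6·(3 + x) = 12, i.e. 18 + 6x − (18 + 5x) = 12.
Collecting terms: x = 12.
Then 2E = 18 + 5·12 = 78, so E = 39, V = 2E/3 = 26, F = 3 + 12 = 15.

12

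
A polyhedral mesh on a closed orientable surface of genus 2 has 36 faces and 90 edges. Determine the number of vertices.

For a closed orientable surface of genus 2, χ = 2 − 2·2 = -2.
V = -2 + E − F = -2 + 90 − 36 = 52.

52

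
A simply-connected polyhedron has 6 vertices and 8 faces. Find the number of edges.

12

Here V − E + F = 2.
E = V + F − (2) = 6 + 8 − (2) = 12.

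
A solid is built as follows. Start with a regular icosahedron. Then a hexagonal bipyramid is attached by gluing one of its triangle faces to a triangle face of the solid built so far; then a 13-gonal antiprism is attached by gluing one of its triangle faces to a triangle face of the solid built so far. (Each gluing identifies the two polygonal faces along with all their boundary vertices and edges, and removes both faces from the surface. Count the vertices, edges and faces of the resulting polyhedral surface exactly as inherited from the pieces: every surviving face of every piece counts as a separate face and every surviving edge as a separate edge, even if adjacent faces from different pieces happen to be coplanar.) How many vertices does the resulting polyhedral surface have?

A regular icosahedron: V=12, E=30, F=20.
Attach a hexagonal bipyramid (V=8, E=18, F=12) along a 3-gon: merge 3 vertices and 3 edges, delete both glued faces → V=17, E=45, F=30.
Attach a 13-gonal antiprism (V=26, E=52, F=28) along a 3-gon: merge 3 vertices and 3 edges, delete both glued faces → V=40, E=94, F=56.
Check: V − E + F = 40 − 94 + 56 = 2.

40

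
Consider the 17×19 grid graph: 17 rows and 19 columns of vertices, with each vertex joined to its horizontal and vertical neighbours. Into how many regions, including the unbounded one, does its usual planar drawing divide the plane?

The grid has V = 17·19 = 323 vertices and E = 17·18 + 19·16 = 610 edges.
F = 2 − V + E = 2 − 323 + 610 = 289.

289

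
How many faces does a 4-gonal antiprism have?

10

An antiprism on an n-gon has two n-gon caps and 2n triangles: V = 2·4 = 8, E = 4·4 = 16, F = 2·4 + 2 = 10.
Check: V − E + F = 8 − 16 + 10 = 2.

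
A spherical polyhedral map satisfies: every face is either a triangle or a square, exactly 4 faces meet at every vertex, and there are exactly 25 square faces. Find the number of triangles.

8

Let x be the number of triangles; then F = 25 + x.
Edge–face incidences: 2E = 4·25 + 3·x = 100 + 3x.
Every vertex has degree 4, so 4V = 2E.
Euler: V − E + F = 2 ⇒ (2E)/4 − E + (25 + x) = 2.
Multiply by 8: 2·(2E) − 4·(2E) + 8·(25 + x) = 16, i.e. 200 + 8x − 2·(100 + 3x) = 16.
Collecting terms: 2x = 16, so x = 8.
Then 2E = 100 + 3·8 = 124, so E = 62, V = 2E/4 = 31, F = 25 + 8 = 33.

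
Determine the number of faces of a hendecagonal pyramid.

A pyramid on an n-gon base has one n-gon and n triangles: V = 11 + 1 = 12, E = 2·11 = 22, F = 11 + 1 = 12.

12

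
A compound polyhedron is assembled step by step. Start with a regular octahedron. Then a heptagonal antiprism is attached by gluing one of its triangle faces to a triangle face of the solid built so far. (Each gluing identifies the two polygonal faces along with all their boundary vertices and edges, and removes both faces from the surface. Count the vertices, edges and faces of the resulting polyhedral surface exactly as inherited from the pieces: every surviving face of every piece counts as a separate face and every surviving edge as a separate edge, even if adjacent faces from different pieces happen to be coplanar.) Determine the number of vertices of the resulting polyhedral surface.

17

A regular octahedron: V=6, E=12, F=8.
Attach a heptagonal antiprism (V=14, E=28, F=16) along a 3-gon: merge 3 vertices and 3 edges, delete both glued faces → V=17, E=37, F=22.
Check: V − E + F = 17 − 37 + 22 = 2.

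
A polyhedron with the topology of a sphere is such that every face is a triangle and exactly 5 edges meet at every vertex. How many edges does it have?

30

Each face has 3 edges and each edge borders two faces, so 2E = 3F.
Each vertex has degree 5, so 5V = 2E and hence V = 3F/5.
Euler: V − E + F = 2 ⇒ (3F/5) − (3F/2) + F = 2.
Multiply by 10: (6 − 15 + 10)F = 20, i.e. 1F = 20.
So F = 20, E = 3·20/2 = 30, V = 3·20/5 = 12.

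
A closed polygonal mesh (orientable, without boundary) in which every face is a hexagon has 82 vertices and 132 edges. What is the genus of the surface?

Every face is a hexagon and each edge borders two faces, so 6F = 2·132, giving F = 44.
χ = V − E + F = 82 − 132 + 44 = -6.
For a closed orientable surface χ = 2 − 2g, so g = (2 − (-6))/2 = 4.

4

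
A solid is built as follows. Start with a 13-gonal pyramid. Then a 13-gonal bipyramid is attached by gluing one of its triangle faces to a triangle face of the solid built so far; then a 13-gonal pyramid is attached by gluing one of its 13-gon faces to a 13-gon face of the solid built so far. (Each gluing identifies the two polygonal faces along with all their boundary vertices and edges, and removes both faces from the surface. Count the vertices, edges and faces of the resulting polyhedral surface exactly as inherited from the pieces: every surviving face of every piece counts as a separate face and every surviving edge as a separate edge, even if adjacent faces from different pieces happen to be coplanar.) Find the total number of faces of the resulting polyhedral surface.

50

A 13-gonal pyramid: V=14, E=26, F=14.
Attach a 13-gonal bipyramid (V=15, E=39, F=26) along a 3-gon: merge 3 vertices and 3 edges, delete both glued faces → V=26, E=62, F=38.
Attach a 13-gonal pyramid (V=14, E=26, F=14) along a 13-gon: merge 13 vertices and 13 edges, delete both glued faces → V=27, E=75, F=50.
Check: V − E + F = 27 − 75 + 50 = 2.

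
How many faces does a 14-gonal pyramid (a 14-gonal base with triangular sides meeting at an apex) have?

A pyramid on an n-gon base has one n-gon and n triangles: V = 14 + 1 = 15, E = 2·14 = 28, F = 14 + 1 = 15.

15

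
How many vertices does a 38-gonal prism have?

76

A prism on an n-gon has two n-gon bases and n rectangular sides: V = 2·38 = 76, E = 3·38 = 114, F = 38 + 2 = 40.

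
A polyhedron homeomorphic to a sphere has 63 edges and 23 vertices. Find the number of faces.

Here V − E + F = 2.
F = 2 − V + E = 2 − 23 + 63 = 42.

42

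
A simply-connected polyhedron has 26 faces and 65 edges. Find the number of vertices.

Here V − E + F = 2.
V = 2 + E − F = 2 + 65 − 26 = 41.

41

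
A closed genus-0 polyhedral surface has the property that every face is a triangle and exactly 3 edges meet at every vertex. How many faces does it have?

Each face has 3 edges and each edge borders two faces, so 2E = 3F.
Each vertex has degree 3, so 3V = 2E and hence V = 3F/3.
Euler: V − E + F = 2 ⇒ (3F/3) − (3F/2) + F = 2.
Multiply by 6: (6 − 9 + 6)F = 12, i.e. 3F = 12.
So F = 4, E = 3·4/2 = 6, V = 3·4/3 = 4.

4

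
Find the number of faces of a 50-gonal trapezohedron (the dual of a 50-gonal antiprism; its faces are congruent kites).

The n-trapezohedron (dual of the n-antiprism) has V = 2·50 + 2 = 102, E = 4·50 = 200, F = 2·50 = 100.

100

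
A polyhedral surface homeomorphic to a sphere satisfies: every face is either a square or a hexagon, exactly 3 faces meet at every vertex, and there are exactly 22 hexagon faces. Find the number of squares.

Let x be the number of squares; then F = 22 + x.
Edge–face incidences: 2E = 6·22 + 4·x = 132 + 4x.
Every vertex has degree 3, so 3V = 2E.
Euler: V − E + F = 2 ⇒ (2E)/3 − E + (22 + x) = 2.
Multiply by 6: 2·(2E) − 3·(2E) + 6·(22 + x) = 12, i.e. 132 + 6x − (132 + 4x) = 12.
Collecting terms: 2x = 12, so x = 6.
Then 2E = 132 + 4·6 = 156, so E = 78, V = 2E/3 = 52, F = 22 + 6 = 28.

6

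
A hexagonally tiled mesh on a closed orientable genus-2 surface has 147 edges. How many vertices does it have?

χ = 2 − 2·2 = -2, and every face is a hexagon so 6F = 2E.
F = 2E/6 = 49. Then V = -2 + E − F = -2 + 147 − 49 = 96.

96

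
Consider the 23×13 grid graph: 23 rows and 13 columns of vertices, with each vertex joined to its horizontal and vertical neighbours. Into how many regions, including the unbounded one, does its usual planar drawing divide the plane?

265

The grid has V = 23·13 = 299 vertices and E = 23·12 + 13·22 = 562 edges.
F = 2 − V + E = 2 − 299 + 562 = 265.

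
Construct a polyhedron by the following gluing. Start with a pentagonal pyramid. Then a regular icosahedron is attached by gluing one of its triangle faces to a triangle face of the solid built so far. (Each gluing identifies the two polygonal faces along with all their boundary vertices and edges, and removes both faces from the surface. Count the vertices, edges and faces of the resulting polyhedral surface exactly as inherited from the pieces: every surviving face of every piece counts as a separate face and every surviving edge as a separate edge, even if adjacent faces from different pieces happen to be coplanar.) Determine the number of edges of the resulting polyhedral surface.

37

A pentagonal pyramid: V=6, E=10, F=6.
Attach a regular icosahedron (V=12, E=30, F=20) along a 3-gon: merge 3 vertices and 3 edges, delete both glued faces → V=15, E=37, F=24.
Check: V − E + F = 15 − 37 + 24 = 2.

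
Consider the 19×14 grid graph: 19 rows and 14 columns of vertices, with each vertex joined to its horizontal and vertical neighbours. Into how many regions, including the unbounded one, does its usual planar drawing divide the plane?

The grid has V = 19·14 = 266 vertices and E = 19·13 + 14·18 = 499 edges.
F = 2 − V + E = 2 − 266 + 499 = 235.

235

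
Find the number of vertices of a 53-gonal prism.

106

A prism on an n-gon has two n-gon bases and n rectangular sides: V = 2·53 = 106, E = 3·53 = 159, F = 53 + 2 = 55.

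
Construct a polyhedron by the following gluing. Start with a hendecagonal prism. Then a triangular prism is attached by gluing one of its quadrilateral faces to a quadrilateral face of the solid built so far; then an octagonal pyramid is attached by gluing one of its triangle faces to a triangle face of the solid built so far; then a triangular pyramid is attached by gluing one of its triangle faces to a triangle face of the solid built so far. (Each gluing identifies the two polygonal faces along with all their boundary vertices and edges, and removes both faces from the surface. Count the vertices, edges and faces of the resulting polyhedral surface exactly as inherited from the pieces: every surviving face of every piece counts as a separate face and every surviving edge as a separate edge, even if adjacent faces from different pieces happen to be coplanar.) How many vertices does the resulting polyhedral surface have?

A hendecagonal prism: V=22, E=33, F=13.
Attach a triangular prism (V=6, E=9, F=5) along a 4-gon: merge 4 vertices and 4 edges, delete both glued faces → V=24, E=38, F=16.
Attach an octagonal pyramid (V=9, E=16, F=9) along a 3-gon: merge 3 vertices and 3 edges, delete both glued faces → V=30, E=51, F=23.
Attach a triangular pyramid (V=4, E=6, F=4) along a 3-gon: merge 3 vertices and 3 edges, delete both glued faces → V=31, E=54, F=25.
Check: V − E + F = 31 − 54 + 25 = 2.

31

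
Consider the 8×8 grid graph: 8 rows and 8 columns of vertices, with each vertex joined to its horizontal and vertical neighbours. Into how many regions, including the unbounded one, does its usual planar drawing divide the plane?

The grid has V = 8·8 = 64 vertices and E = 8·7 + 8·7 = 112 edges.
F = 2 − V + E = 2 − 64 + 112 = 50.

50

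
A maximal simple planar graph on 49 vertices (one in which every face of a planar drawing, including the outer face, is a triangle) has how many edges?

141

In a plane triangulation 3F = 2E and V − E + F = 2, so E = 3V − 6 = 3·49 − 6 = 141.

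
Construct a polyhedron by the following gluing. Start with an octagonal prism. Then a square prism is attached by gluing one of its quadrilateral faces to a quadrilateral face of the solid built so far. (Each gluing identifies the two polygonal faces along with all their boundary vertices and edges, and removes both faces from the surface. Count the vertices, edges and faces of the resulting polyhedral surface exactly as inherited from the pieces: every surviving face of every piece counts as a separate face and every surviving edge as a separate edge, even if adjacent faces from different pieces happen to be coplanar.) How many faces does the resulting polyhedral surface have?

14

An octagonal prism: V=16, E=24, F=10.
Attach a square prism (V=8, E=12, F=6) along a 4-gon: merge 4 vertices and 4 edges, delete both glued faces → V=20, E=32, F=14.
Check: V − E + F = 20 − 32 + 14 = 2.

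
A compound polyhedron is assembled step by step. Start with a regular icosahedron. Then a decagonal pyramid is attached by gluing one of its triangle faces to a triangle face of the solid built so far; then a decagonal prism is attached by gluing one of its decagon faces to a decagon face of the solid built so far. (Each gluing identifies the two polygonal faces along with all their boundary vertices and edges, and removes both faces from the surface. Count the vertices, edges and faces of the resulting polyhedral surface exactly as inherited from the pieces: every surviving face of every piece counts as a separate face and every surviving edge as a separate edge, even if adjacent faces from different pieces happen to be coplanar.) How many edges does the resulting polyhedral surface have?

A regular icosahedron: V=12, E=30, F=20.
Attach a decagonal pyramid (V=11, E=20, F=11) along a 3-gon: merge 3 vertices and 3 edges, delete both glued faces → V=20, E=47, F=29.
Attach a decagonal prism (V=20, E=30, F=12) along a 10-gon: merge 10 vertices and 10 edges, delete both glued faces → V=30, E=67, F=39.
Check: V − E + F = 30 − 67 + 39 = 2.

67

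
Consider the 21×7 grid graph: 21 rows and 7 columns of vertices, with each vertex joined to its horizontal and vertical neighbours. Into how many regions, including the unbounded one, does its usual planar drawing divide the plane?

121

The grid has V = 21·7 = 147 vertices and E = 21·6 + 7·20 = 266 edges.
F = 2 − V + E = 2 − 147 + 266 = 121.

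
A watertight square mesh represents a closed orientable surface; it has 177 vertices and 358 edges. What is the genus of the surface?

2

Every face is a square and each edge borders two faces, so 4F = 2·358, giving F = 179.
χ = V − E + F = 177 − 358 + 179 = -2.
For a closed orientable surface χ = 2 − 2g, so g = (2 − (-2))/2 = 2.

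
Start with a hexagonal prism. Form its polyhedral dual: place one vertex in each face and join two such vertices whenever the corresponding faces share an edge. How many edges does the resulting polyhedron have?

18

The base solid has V = 12, E = 18, F = 8.
The dual swaps V and F and preserves E: V′ = F = 8, E′ = E = 18, F′ = V = 12.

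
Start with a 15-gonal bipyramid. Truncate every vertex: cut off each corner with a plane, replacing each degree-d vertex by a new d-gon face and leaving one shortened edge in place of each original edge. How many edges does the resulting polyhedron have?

135

The base solid has V = 17, E = 45, F = 30.
Truncation replaces each original edge-end by a new vertex, so V′ = 2E = 90.
Each original edge survives, and each old vertex of degree d contributes d new edges; summing degrees gives Σd = 2E, so E′ = E + 2E = 3E = 135.
Each original face survives and each original vertex becomes one new face: F′ = F + V = 47.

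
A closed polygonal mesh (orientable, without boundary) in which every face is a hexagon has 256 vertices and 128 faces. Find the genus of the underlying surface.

Every face is a hexagon, so 2E = 6·128 = 768, giving E = 384.
χ = V − E + F = 256 − 384 + 128 = 0.
For a closed orientable surface χ = 2 − 2g, so g = (2 − (0))/2 = 1.

1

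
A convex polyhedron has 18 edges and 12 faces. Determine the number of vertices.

8

Here V − E + F = 2.
V = 2 + E − F = 2 + 18 − 12 = 8.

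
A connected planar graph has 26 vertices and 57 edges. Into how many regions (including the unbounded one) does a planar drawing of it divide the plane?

Euler's formula for a connected plane graph: V − E + F = 2, so F = 2 − 26 + 57 = 33.

33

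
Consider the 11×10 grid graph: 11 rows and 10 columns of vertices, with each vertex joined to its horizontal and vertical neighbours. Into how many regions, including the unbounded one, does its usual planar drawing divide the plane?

The grid has V = 11·10 = 110 vertices and E = 11·9 + 10·10 = 199 edges.
F = 2 − V + E = 2 − 110 + 199 = 91.

91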